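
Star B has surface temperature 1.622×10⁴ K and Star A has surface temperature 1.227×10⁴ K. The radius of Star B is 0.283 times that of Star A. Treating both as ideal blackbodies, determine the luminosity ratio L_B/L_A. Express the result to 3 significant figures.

L_B/L_A ≈ 0.245

L ∝ R²T⁴, so L_B/L_A = (R_B/R_A)²(T_B/T_A)⁴ = (0.283)² × (1.622×10⁴/1.227×10⁴)⁴ = 0.080089 × 3.05369 = 0.245.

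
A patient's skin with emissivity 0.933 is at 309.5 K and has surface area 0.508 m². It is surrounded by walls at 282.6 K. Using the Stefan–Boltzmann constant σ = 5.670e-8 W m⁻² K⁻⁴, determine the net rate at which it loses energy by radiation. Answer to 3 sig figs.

Net loss ≈ 75.2 W

Area A = 0.508 m².
Net radiated power P_net = εσA(T⁴ − T₀⁴) = 0.933×5.670×10⁻⁸×0.508×(309.5⁴ − 282.6⁴).
T⁴ − T₀⁴ = 9.17577×10⁹ − 6.37806×10⁹ = 2.79771×10⁹ K⁴, so P_net = 75.2 W.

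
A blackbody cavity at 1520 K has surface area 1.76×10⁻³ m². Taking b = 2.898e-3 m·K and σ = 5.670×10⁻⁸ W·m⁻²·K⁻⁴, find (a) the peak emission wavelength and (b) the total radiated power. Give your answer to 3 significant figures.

λ_max ≈ 1.91×10³ nm; P ≈ 533 W

(a) λ_max = b/T = 2.898×10⁻³/1520 = 1.907×10⁻⁶ m = 1.91×10³ nm.
Area A = 1.76×10⁻³ m².
(b) P = σAT⁴ = 5.670×10⁻⁸×1.76×10⁻³×(1520)⁴ = 533 W.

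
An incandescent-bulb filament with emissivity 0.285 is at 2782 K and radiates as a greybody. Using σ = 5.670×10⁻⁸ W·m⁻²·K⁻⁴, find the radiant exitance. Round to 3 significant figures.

Stefan–Boltzmann: I = εσT⁴ = 0.285 × 5.670×10⁻⁸ × (2782)⁴ = 9.68×10⁵ W/m².

I ≈ 9.68×10⁵ W/m²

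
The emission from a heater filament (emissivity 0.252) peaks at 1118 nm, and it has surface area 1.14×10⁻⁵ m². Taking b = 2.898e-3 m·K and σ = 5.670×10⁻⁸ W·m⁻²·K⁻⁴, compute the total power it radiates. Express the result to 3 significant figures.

Wien's law: T = b/λ_max = 2.898×10⁻³/1.118×10⁻⁶ = 2592.13 K.
Area A = 1.14×10⁻⁵ m².
Then P = εσAT⁴ = 0.252×5.670×10⁻⁸×1.14×10⁻⁵×(2592.13)⁴ = 7.35 W.

P ≈ 7.35 W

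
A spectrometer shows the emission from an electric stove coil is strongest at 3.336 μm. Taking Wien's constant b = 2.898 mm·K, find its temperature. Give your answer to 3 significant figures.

Wien's law gives T = b/λ_max = (2.898×10⁻³ m·K)/(3.336×10⁻⁶ m) = 869 K.

T ≈ 869 K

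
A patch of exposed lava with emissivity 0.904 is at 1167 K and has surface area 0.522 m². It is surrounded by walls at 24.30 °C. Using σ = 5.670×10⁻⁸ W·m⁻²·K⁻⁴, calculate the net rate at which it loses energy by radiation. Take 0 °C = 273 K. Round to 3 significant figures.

Surroundings: T = 24.30 °C + 273 = 297.30 K.
Area A = 0.522 m².
Net radiated power P_net = εσA(T⁴ − T₀⁴) = 0.904×5.670×10⁻⁸×0.522×(1167⁴ − 297.30⁴).
T⁴ − T₀⁴ = 1.85474×10¹² − 7.81231×10⁹ = 1.84693×10¹² K⁴, so P_net = 4.94×10⁴ W.

Net loss ≈ 4.94×10⁴ W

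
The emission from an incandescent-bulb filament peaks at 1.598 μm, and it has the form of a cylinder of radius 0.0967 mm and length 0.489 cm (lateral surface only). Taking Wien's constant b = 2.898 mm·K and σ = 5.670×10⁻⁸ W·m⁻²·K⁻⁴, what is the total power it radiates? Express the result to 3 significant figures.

P ≈ 1.82 W

Wien's law: T = b/λ_max = 2.898×10⁻³/1.598×10⁻⁶ = 1813.52 K.
Lateral area A = 2πrL = 2π×9.67×10⁻⁵×4.89×10⁻³ = 2.97109×10⁻⁶ m².
Then P = σAT⁴ = 5.670×10⁻⁸×2.97109×10⁻⁶×(1813.52)⁴ = 1.82 W.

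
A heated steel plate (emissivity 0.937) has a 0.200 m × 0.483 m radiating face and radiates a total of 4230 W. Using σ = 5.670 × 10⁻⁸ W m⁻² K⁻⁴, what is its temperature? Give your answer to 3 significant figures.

Area A = 0.200 × 0.483 = 0.0966 m².
P = εσAT⁴ ⇒ T = (P/(εσA))^(1/4) = (4230/(0.937×5.670×10⁻⁸×0.0966))^(1/4) = 953 K.

T ≈ 953 K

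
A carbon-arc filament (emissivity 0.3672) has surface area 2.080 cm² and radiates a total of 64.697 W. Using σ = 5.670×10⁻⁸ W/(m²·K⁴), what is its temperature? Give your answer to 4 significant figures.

T ≈ 1966 K

Area A = 2.080 cm² = 2.080×10⁻⁴ m².
P = εσAT⁴ ⇒ T = (P/(εσA))^(1/4) = (64.697/(0.3672×5.670×10⁻⁸×2.080×10⁻⁴))^(1/4) = 1966 K.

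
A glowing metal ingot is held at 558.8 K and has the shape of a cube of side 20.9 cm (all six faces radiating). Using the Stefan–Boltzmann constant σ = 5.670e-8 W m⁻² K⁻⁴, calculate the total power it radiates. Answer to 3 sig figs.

P ≈ 1.45×10³ W

Area A = 6s² = 6×(0.209 m)² = 0.262086 m².
P = σAT⁴ = 5.670×10⁻⁸ × 0.262086 × (558.8)⁴ = 1.45×10³ W.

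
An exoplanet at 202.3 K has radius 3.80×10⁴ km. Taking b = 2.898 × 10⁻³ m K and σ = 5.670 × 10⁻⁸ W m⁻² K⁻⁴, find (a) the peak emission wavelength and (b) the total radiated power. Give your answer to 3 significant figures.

λ_max ≈ 14.3 μm; P ≈ 1.72×10¹⁸ W

(a) λ_max = b/T = 2.898×10⁻³/202.3 = 1.433×10⁻⁵ m = 14.3 μm.
Surface area A = 4πR² = 4π(3.80×10⁷ m)² = 1.81458×10¹⁶ m².
(b) P = σAT⁴ = 5.670×10⁻⁸×1.81458×10¹⁶×(202.3)⁴ = 1.72×10¹⁸ W.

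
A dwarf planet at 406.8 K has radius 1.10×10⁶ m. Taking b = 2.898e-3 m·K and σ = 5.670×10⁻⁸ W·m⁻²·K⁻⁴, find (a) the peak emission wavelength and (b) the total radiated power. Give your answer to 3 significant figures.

λ_max ≈ 7.12 μm; P ≈ 2.36×10¹⁶ W

(a) λ_max = b/T = 2.898×10⁻³/406.8 = 7.124×10⁻⁶ m = 7.12 μm.
Surface area A = 4πR² = 4π(1.10×10⁶ m)² = 1.52053×10¹³ m².
(b) P = σAT⁴ = 5.670×10⁻⁸×1.52053×10¹³×(406.8)⁴ = 2.36×10¹⁶ W.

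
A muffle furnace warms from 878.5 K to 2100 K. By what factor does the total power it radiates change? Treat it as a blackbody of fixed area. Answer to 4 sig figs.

P₂/P₁ ≈ 32.65

P ∝ T⁴, so P₂/P₁ = (T₂/T₁)⁴ = (2100/878.5)⁴ = (2.39044)⁴ = 32.65.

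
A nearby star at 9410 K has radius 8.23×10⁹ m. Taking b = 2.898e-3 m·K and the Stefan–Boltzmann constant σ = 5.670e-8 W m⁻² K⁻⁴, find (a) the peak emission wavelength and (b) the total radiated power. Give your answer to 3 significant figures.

λ_max ≈ 0.308 μm; P ≈ 3.78×10²⁹ W

(a) λ_max = b/T = 2.898×10⁻³/9410 = 3.080×10⁻⁷ m = 0.308 μm.
Surface area A = 4πR² = 4π(8.23×10⁹ m)² = 8.51157×10²⁰ m².
(b) P = σAT⁴ = 5.670×10⁻⁸×8.51157×10²⁰×(9410)⁴ = 3.78×10²⁹ W.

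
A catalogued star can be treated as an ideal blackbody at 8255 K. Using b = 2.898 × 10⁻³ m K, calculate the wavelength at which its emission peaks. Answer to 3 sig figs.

Wien's displacement law: λ_max = b/T = (2.898×10⁻³ m·K)/(8255 K) = 3.511×10⁻⁷ m.
That is 351 nm, in the ultraviolet range.

λ_max ≈ 351 nm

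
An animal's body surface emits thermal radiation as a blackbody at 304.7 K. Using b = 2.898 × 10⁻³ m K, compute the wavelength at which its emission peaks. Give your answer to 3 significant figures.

λ_max ≈ 9.51 μm

Wien's displacement law: λ_max = b/T = (2.898×10⁻³ m·K)/(304.7 K) = 9.511×10⁻⁶ m.
That is 9.51 μm, in the infrared range.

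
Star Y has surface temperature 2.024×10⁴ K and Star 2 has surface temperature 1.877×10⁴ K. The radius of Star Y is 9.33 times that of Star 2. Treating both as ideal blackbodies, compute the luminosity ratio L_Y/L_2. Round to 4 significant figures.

L ∝ R²T⁴, so L_Y/L_2 = (R_Y/R_2)²(T_Y/T_2)⁴ = (9.33)² × (2.024×10⁴/1.877×10⁴)⁴ = 87.0489 × 1.35203 = 117.7.

L_Y/L_2 ≈ 117.7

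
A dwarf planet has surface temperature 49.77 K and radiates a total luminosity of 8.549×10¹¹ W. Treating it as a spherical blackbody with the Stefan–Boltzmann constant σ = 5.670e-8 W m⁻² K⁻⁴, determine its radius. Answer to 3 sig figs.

R ≈ 4.42×10⁵ m

L = 4πR²σT⁴ ⇒ R = √(L/(4πσT⁴)).
σT⁴ = 0.347899 W/m², so R = √(8.549×10¹¹/(4π×0.347899)) = 4.42×10⁵ m.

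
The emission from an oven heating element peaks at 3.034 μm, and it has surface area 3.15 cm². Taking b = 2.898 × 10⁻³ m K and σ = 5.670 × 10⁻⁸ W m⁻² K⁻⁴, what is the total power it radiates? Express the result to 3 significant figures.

P ≈ 14.9 W

Wien's law: T = b/λ_max = 2.898×10⁻³/3.034×10⁻⁶ = 955.175 K.
Area A = 3.15 cm² = 3.15×10⁻⁴ m².
Then P = σAT⁴ = 5.670×10⁻⁸×3.15×10⁻⁴×(955.175)⁴ = 14.9 W.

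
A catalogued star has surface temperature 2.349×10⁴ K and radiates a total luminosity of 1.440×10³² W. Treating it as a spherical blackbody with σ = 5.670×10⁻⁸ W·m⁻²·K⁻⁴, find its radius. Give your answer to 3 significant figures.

R ≈ 2.58×10¹⁰ m

L = 4πR²σT⁴ ⇒ R = √(L/(4πσT⁴)).
σT⁴ = 1.72630×10¹⁰ W/m², so R = √(1.440×10³²/(4π×1.72630×10¹⁰)) = 2.58×10¹⁰ m.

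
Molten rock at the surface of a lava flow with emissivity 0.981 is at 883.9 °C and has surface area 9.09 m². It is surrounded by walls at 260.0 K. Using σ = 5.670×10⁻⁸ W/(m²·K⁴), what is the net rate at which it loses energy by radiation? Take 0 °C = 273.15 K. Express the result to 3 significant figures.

T = 883.9 °C + 273.15 = 1157.05 K.
Area A = 9.09 m².
Net radiated power P_net = εσA(T⁴ − T₀⁴) = 0.981×5.670×10⁻⁸×9.09×(1157.05⁴ − 260.0⁴).
T⁴ − T₀⁴ = 1.79229×10¹² − 4.56976×10⁹ = 1.78772×10¹² K⁴, so P_net = 9.04×10⁵ W.

Net loss ≈ 9.04×10⁵ W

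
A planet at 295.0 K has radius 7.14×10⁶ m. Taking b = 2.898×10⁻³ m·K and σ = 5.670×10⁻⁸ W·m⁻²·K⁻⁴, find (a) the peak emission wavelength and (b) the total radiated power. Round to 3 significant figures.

λ_max ≈ 9.82 μm; P ≈ 2.75×10¹⁷ W

(a) λ_max = b/T = 2.898×10⁻³/295.0 = 9.824×10⁻⁶ m = 9.82 μm.
Surface area A = 4πR² = 4π(7.14×10⁶ m)² = 6.40629×10¹⁴ m².
(b) P = σAT⁴ = 5.670×10⁻⁸×6.40629×10¹⁴×(295.0)⁴ = 2.75×10¹⁷ W.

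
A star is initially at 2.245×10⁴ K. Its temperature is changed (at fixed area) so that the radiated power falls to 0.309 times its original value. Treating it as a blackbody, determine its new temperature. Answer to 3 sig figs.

T₂ ≈ 1.67×10⁴ K

P ∝ T⁴, so T₂/T₁ = (P₂/P₁)^(1/4) = (0.309)^(1/4) = 0.745572.
T₂ = 2.245×10⁴ × 0.745572 = 1.67×10⁴ K.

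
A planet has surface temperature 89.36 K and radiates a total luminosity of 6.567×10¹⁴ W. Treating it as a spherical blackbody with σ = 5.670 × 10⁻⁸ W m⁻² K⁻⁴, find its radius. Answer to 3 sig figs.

R ≈ 3.80×10⁶ m

L = 4πR²σT⁴ ⇒ R = √(L/(4πσT⁴)).
σT⁴ = 3.61539 W/m², so R = √(6.567×10¹⁴/(4π×3.61539)) = 3.80×10⁶ m.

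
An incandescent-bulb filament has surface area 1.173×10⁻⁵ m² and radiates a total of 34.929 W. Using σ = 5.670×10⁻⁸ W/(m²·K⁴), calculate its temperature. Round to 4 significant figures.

T ≈ 2692 K

Area A = 1.173×10⁻⁵ m².
P = σAT⁴ ⇒ T = (P/(σA))^(1/4) = (34.929/(5.670×10⁻⁸×1.173×10⁻⁵))^(1/4) = 2692 K.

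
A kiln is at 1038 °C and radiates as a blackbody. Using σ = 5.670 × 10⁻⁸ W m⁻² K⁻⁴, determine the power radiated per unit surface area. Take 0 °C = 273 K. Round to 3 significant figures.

I ≈ 1.67×10⁵ W/m²

T = 1038 °C + 273 = 1311 K.
Stefan–Boltzmann: I = σT⁴ = 5.670×10⁻⁸ × (1311)⁴ = 1.67×10⁵ W/m².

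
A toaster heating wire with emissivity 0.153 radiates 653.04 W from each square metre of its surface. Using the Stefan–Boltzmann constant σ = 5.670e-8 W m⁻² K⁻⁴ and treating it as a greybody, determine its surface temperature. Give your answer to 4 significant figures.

T ≈ 523.8 K

I = εσT⁴, so T = (I/εσ)^(1/4) = (653.04/(0.153×5.670×10⁻⁸))^(1/4) = 523.8 K.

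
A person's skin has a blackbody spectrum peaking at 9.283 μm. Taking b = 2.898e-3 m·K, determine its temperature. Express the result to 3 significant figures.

Wien's law gives T = b/λ_max = (2.898×10⁻³ m·K)/(9.283×10⁻⁶ m) = 312 K.

T ≈ 312 K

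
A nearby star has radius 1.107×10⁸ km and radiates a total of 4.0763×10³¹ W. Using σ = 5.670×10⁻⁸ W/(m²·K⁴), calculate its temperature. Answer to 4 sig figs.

T ≈ 8266 K

Surface area A = 4πR² = 4π(1.107×10¹¹ m)² = 1.53994×10²³ m².
P = σAT⁴ ⇒ T = (P/(σA))^(1/4) = (4.0763×10³¹/(5.670×10⁻⁸×1.53994×10²³))^(1/4) = 8266 K.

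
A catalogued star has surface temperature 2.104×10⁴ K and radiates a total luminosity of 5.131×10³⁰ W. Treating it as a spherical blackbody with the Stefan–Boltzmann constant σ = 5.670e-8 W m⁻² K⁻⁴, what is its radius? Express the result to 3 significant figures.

R ≈ 6.06×10⁹ m

L = 4πR²σT⁴ ⇒ R = √(L/(4πσT⁴)).
σT⁴ = 1.11113×10¹⁰ W/m², so R = √(5.131×10³⁰/(4π×1.11113×10¹⁰)) = 6.06×10⁹ m.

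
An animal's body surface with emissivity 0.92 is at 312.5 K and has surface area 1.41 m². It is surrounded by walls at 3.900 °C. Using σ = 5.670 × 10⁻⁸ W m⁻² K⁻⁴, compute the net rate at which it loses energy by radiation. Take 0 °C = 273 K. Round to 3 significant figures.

Net loss ≈ 269 W

Surroundings: T = 3.900 °C + 273 = 276.900 K.
Area A = 1.41 m².
Net radiated power P_net = εσA(T⁴ − T₀⁴) = 0.92×5.670×10⁻⁸×1.41×(312.5⁴ − 276.900⁴).
T⁴ − T₀⁴ = 9.53674×10⁹ − 5.87884×10⁹ = 3.65790×10⁹ K⁴, so P_net = 269 W.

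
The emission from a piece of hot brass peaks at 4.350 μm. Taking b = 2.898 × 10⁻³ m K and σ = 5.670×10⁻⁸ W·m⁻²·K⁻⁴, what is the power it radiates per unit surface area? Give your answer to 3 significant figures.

Wien's law: T = b/λ_max = 2.898×10⁻³/4.350×10⁻⁶ = 666.207 K.
Then I = σT⁴ = 5.670×10⁻⁸×(666.207)⁴ = 1.12×10⁴ W/m².

I ≈ 1.12×10⁴ W/m²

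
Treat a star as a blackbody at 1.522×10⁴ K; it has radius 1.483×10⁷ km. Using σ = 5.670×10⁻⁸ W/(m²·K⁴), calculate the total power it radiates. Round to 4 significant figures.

Surface area A = 4πR² = 4π(1.483×10¹⁰ m)² = 2.76371×10²¹ m².
P = σAT⁴ = 5.670×10⁻⁸ × 2.76371×10²¹ × (1.522×10⁴)⁴ = 8.409×10³⁰ W.

P ≈ 8.409×10³⁰ W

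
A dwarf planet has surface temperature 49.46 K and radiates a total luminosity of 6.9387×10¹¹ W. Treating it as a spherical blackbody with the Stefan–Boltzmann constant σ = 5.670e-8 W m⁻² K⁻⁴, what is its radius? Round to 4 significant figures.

L = 4πR²σT⁴ ⇒ R = √(L/(4πσT⁴)).
σT⁴ = 0.339312 W/m², so R = √(6.9387×10¹¹/(4π×0.339312)) = 4.034×10⁵ m.

R ≈ 4.034×10⁵ m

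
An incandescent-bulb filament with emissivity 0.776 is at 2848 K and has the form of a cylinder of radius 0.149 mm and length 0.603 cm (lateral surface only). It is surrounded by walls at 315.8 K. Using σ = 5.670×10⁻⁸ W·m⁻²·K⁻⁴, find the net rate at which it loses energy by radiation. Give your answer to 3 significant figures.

Lateral area A = 2πrL = 2π×1.49×10⁻⁴×6.03×10⁻³ = 5.64525×10⁻⁶ m².
Net radiated power P_net = εσA(T⁴ − T₀⁴) = 0.776×5.670×10⁻⁸×5.64525×10⁻⁶×(2848⁴ − 315.8⁴).
T⁴ − T₀⁴ = 6.57900×10¹³ − 9.94600×10⁹ = 6.57801×10¹³ K⁴, so P_net = 16.3 W.

Net loss ≈ 16.3 W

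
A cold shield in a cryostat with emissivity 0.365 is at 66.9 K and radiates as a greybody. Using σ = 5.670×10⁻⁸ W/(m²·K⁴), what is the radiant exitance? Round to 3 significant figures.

I ≈ 0.415 W/m²

Stefan–Boltzmann: I = εσT⁴ = 0.365 × 5.670×10⁻⁸ × (66.9)⁴ = 0.415 W/m².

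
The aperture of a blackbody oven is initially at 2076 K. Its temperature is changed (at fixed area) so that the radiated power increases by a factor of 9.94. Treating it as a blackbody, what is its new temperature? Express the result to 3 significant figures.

P ∝ T⁴, so T₂/T₁ = (P₂/P₁)^(1/4) = (9.94)^(1/4) = 1.77561.
T₂ = 2076 × 1.77561 = 3.69×10³ K.

T₂ ≈ 3.69×10³ K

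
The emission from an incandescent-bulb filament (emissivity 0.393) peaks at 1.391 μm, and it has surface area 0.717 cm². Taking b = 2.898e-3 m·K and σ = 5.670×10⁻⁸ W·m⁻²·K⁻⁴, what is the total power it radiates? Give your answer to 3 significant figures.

P ≈ 30.1 W

Wien's law: T = b/λ_max = 2.898×10⁻³/1.391×10⁻⁶ = 2083.39 K.
Area A = 0.717 cm² = 7.17×10⁻⁵ m².
Then P = εσAT⁴ = 0.393×5.670×10⁻⁸×7.17×10⁻⁵×(2083.39)⁴ = 30.1 W.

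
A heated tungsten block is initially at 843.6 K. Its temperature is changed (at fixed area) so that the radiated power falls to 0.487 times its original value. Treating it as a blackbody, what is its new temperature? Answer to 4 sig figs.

P ∝ T⁴, so T₂/T₁ = (P₂/P₁)^(1/4) = (0.487)^(1/4) = 0.835376.
T₂ = 843.6 × 0.835376 = 704.7 K.

T₂ ≈ 704.7 K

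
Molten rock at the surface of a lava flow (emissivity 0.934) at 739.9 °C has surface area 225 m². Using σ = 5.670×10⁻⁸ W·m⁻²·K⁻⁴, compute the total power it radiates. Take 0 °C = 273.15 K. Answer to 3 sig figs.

T = 739.9 °C + 273.15 = 1013.05 K.
Area A = 225 m².
P = εσAT⁴ = 0.934 × 5.670×10⁻⁸ × 225 × (1013.05)⁴ = 1.25×10⁷ W.

P ≈ 1.25×10⁷ W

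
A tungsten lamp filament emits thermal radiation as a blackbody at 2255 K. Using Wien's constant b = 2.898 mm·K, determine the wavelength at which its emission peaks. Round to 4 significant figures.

Wien's displacement law: λ_max = b/T = (2.898×10⁻³ m·K)/(2255 K) = 1.2851×10⁻⁶ m.
That is 1285 nm, in the infrared range.

λ_max ≈ 1285 nm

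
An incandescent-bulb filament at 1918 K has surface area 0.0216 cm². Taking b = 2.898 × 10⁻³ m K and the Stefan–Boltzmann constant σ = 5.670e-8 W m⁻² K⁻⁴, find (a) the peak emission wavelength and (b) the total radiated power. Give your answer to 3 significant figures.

(a) λ_max = b/T = 2.898×10⁻³/1918 = 1.511×10⁻⁶ m = 1.51×10³ nm.
Area A = 0.0216 cm² = 2.16×10⁻⁶ m².
(b) P = σAT⁴ = 5.670×10⁻⁸×2.16×10⁻⁶×(1918)⁴ = 1.66 W.

λ_max ≈ 1.51×10³ nm; P ≈ 1.66 W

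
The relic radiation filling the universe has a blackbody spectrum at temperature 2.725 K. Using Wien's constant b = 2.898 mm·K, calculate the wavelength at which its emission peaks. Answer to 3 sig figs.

Wien's displacement law: λ_max = b/T = (2.898×10⁻³ m·K)/(2.725 K) = 1.063×10⁻³ m.
That is 1.06 mm, in the microwave range.

λ_max ≈ 1.06 mm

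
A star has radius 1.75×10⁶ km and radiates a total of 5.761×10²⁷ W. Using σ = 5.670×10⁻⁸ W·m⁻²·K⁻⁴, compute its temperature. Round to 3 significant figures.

T ≈ 7.17×10³ K

Surface area A = 4πR² = 4π(1.75×10⁹ m)² = 3.84845×10¹⁹ m².
P = σAT⁴ ⇒ T = (P/(σA))^(1/4) = (5.761×10²⁷/(5.670×10⁻⁸×3.84845×10¹⁹))^(1/4) = 7.17×10³ K.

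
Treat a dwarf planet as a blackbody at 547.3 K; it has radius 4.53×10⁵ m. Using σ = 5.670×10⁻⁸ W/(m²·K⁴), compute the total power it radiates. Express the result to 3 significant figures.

Surface area A = 4πR² = 4π(4.53×10⁵ m)² = 2.57873×10¹² m².
P = σAT⁴ = 5.670×10⁻⁸ × 2.57873×10¹² × (547.3)⁴ = 1.31×10¹⁶ W.

P ≈ 1.31×10¹⁶ W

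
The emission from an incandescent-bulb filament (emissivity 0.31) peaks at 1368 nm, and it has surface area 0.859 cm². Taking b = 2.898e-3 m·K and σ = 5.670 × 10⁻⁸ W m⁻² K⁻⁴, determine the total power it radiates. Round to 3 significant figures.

Wien's law: T = b/λ_max = 2.898×10⁻³/1.368×10⁻⁶ = 2118.42 K.
Area A = 0.859 cm² = 8.59×10⁻⁵ m².
Then P = εσAT⁴ = 0.31×5.670×10⁻⁸×8.59×10⁻⁵×(2118.42)⁴ = 30.4 W.

P ≈ 30.4 W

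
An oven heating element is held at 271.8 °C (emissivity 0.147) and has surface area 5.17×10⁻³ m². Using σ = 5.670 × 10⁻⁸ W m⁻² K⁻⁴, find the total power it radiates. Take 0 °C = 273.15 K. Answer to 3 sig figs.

T = 271.8 °C + 273.15 = 544.95 K.
Area A = 5.17×10⁻³ m².
P = εσAT⁴ = 0.147 × 5.670×10⁻⁸ × 5.17×10⁻³ × (544.95)⁴ = 3.80 W.

P ≈ 3.80 W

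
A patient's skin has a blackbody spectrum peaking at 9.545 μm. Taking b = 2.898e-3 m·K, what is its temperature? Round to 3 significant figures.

T ≈ 304 K

Wien's law gives T = b/λ_max = (2.898×10⁻³ m·K)/(9.545×10⁻⁶ m) = 304 K.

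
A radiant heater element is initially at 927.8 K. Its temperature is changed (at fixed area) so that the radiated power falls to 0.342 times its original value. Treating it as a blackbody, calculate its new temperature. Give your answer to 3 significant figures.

T₂ ≈ 710 K

P ∝ T⁴, so T₂/T₁ = (P₂/P₁)^(1/4) = (0.342)^(1/4) = 0.764727.
T₂ = 927.8 × 0.764727 = 710 K.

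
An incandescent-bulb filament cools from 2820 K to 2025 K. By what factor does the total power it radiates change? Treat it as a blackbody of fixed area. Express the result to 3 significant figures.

P₂/P₁ ≈ 0.266

P ∝ T⁴, so P₂/P₁ = (T₂/T₁)⁴ = (2025/2820)⁴ = (0.718085)⁴ = 0.266.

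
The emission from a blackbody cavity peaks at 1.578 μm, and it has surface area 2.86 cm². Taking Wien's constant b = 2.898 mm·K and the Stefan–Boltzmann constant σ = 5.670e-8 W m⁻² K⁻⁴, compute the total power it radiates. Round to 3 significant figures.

P ≈ 184 W

Wien's law: T = b/λ_max = 2.898×10⁻³/1.578×10⁻⁶ = 1836.50 K.
Area A = 2.86 cm² = 2.86×10⁻⁴ m².
Then P = σAT⁴ = 5.670×10⁻⁸×2.86×10⁻⁴×(1836.50)⁴ = 184 W.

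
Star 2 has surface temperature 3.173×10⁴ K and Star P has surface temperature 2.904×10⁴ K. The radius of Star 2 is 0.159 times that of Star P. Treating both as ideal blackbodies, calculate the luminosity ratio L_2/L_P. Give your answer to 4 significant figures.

L ∝ R²T⁴, so L_2/L_P = (R_2/R_P)²(T_2/T_P)⁴ = (0.159)² × (3.173×10⁴/2.904×10⁴)⁴ = 0.025281 × 1.42526 = 0.03603.

L_2/L_P ≈ 0.03603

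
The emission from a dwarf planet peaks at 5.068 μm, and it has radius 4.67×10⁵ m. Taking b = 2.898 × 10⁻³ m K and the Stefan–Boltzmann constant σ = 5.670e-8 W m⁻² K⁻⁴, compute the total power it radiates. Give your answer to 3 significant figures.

P ≈ 1.66×10¹⁶ W

Wien's law: T = b/λ_max = 2.898×10⁻³/5.068×10⁻⁶ = 571.823 K.
Surface area A = 4πR² = 4π(4.67×10⁵ m)² = 2.74059×10¹² m².
Then P = σAT⁴ = 5.670×10⁻⁸×2.74059×10¹²×(571.823)⁴ = 1.66×10¹⁶ W.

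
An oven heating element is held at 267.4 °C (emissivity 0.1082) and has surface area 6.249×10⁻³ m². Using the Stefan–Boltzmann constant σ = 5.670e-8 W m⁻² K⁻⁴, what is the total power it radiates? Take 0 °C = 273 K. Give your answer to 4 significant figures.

T = 267.4 °C + 273 = 540.4 K.
Area A = 6.249×10⁻³ m².
P = εσAT⁴ = 0.1082 × 5.670×10⁻⁸ × 6.249×10⁻³ × (540.4)⁴ = 3.270 W.

P ≈ 3.270 W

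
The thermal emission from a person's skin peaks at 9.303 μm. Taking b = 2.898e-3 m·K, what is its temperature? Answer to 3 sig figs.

T ≈ 312 K

Wien's law gives T = b/λ_max = (2.898×10⁻³ m·K)/(9.303×10⁻⁶ m) = 312 K.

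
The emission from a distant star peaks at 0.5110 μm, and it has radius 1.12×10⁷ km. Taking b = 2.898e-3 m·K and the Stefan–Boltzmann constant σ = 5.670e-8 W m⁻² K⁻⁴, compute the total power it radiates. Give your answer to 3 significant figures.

Wien's law: T = b/λ_max = 2.898×10⁻³/5.110×10⁻⁷ = 5671.23 K.
Surface area A = 4πR² = 4π(1.12×10¹⁰ m)² = 1.57633×10²¹ m².
Then P = σAT⁴ = 5.670×10⁻⁸×1.57633×10²¹×(5671.23)⁴ = 9.25×10²⁸ W.

P ≈ 9.25×10²⁸ W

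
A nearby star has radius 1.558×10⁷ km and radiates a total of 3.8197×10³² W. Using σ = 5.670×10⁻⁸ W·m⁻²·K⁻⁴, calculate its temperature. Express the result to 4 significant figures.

Surface area A = 4πR² = 4π(1.558×10¹⁰ m)² = 3.05032×10²¹ m².
P = σAT⁴ ⇒ T = (P/(σA))^(1/4) = (3.8197×10³²/(5.670×10⁻⁸×3.05032×10²¹))^(1/4) = 3.855×10⁴ K.

T ≈ 3.855×10⁴ K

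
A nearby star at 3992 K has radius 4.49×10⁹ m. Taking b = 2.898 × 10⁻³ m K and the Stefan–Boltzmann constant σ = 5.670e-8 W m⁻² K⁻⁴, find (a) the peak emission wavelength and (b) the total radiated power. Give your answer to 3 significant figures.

(a) λ_max = b/T = 2.898×10⁻³/3992 = 7.260×10⁻⁷ m = 0.726 μm.
Surface area A = 4πR² = 4π(4.49×10⁹ m)² = 2.53339×10²⁰ m².
(b) P = σAT⁴ = 5.670×10⁻⁸×2.53339×10²⁰×(3992)⁴ = 3.65×10²⁷ W.

λ_max ≈ 0.726 μm; P ≈ 3.65×10²⁷ W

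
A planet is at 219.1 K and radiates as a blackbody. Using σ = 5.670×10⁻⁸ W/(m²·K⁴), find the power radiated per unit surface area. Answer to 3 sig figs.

Stefan–Boltzmann: I = σT⁴ = 5.670×10⁻⁸ × (219.1)⁴ = 131 W/m².

I ≈ 131 W/m²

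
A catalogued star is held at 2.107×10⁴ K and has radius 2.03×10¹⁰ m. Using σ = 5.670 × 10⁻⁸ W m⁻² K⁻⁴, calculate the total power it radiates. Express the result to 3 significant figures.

P ≈ 5.79×10³¹ W

Surface area A = 4πR² = 4π(2.03×10¹⁰ m)² = 5.17848×10²¹ m².
P = σAT⁴ = 5.670×10⁻⁸ × 5.17848×10²¹ × (2.107×10⁴)⁴ = 5.79×10³¹ W.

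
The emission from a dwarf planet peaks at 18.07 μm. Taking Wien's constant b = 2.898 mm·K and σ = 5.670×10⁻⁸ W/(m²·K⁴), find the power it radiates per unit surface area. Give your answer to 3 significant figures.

I ≈ 37.5 W/m²

Wien's law: T = b/λ_max = 2.898×10⁻³/1.807×10⁻⁵ = 160.376 K.
Then I = σT⁴ = 5.670×10⁻⁸×(160.376)⁴ = 37.5 W/m².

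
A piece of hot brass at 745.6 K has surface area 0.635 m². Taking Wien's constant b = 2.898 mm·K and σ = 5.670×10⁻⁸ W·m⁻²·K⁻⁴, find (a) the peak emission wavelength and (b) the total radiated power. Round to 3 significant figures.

λ_max ≈ 3.89 μm; P ≈ 1.11×10⁴ W

(a) λ_max = b/T = 2.898×10⁻³/745.6 = 3.887×10⁻⁶ m = 3.89 μm.
Area A = 0.635 m².
(b) P = σAT⁴ = 5.670×10⁻⁸×0.635×(745.6)⁴ = 1.11×10⁴ W.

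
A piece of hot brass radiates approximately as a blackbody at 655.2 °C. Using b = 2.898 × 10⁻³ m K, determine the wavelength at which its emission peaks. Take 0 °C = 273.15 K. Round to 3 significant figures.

T = 655.2 °C + 273.15 = 928.35 K.
Wien's displacement law: λ_max = b/T = (2.898×10⁻³ m·K)/(928.35 K) = 3.122×10⁻⁶ m.
That is 3.12 μm, in the infrared range.

λ_max ≈ 3.12 μm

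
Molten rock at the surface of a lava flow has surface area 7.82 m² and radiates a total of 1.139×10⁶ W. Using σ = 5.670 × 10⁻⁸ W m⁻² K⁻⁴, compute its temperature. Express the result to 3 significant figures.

T ≈ 1.27×10³ K

Area A = 7.82 m².
P = σAT⁴ ⇒ T = (P/(σA))^(1/4) = (1.139×10⁶/(5.670×10⁻⁸×7.82))^(1/4) = 1.27×10³ K.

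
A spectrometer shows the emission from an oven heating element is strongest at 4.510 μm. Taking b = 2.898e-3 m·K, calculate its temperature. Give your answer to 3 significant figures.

Wien's law gives T = b/λ_max = (2.898×10⁻³ m·K)/(4.510×10⁻⁶ m) = 643 K.

T ≈ 643 K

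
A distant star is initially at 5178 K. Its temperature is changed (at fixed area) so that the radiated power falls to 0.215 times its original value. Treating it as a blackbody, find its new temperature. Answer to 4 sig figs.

T₂ ≈ 3526 K

P ∝ T⁴, so T₂/T₁ = (P₂/P₁)^(1/4) = (0.215)^(1/4) = 0.680941.
T₂ = 5178 × 0.680941 = 3526 K.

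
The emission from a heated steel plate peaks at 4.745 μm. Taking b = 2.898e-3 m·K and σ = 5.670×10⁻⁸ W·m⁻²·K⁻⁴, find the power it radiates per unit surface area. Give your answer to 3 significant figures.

Wien's law: T = b/λ_max = 2.898×10⁻³/4.745×10⁻⁶ = 610.748 K.
Then I = σT⁴ = 5.670×10⁻⁸×(610.748)⁴ = 7.89×10³ W/m².

I ≈ 7.89×10³ W/m²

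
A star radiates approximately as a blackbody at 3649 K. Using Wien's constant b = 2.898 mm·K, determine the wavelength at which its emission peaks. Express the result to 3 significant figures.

λ_max ≈ 0.794 μm

Wien's displacement law: λ_max = b/T = (2.898×10⁻³ m·K)/(3649 K) = 7.942×10⁻⁷ m.
That is 0.794 μm, in the infrared range.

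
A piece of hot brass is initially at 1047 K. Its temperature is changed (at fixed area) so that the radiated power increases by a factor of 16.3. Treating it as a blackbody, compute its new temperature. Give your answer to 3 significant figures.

T₂ ≈ 2.10×10³ K

P ∝ T⁴, so T₂/T₁ = (P₂/P₁)^(1/4) = (16.3)^(1/4) = 2.00931.
T₂ = 1047 × 2.00931 = 2.10×10³ K.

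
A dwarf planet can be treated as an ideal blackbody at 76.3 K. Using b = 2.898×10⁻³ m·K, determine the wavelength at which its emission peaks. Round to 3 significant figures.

Wien's displacement law: λ_max = b/T = (2.898×10⁻³ m·K)/(76.3 K) = 3.798×10⁻⁵ m.
That is 38.0 μm, in the infrared range.

λ_max ≈ 38.0 μm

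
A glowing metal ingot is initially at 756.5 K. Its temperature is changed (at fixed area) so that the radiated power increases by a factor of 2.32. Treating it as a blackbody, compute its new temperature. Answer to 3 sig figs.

P ∝ T⁴, so T₂/T₁ = (P₂/P₁)^(1/4) = (2.32)^(1/4) = 1.23416.
T₂ = 756.5 × 1.23416 = 934 K.

T₂ ≈ 934 K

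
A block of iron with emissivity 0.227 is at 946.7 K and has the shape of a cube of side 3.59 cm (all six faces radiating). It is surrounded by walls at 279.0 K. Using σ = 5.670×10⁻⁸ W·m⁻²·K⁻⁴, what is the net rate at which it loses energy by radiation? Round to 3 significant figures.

Area A = 6s² = 6×(0.0359 m)² = 7.73286×10⁻³ m².
Net radiated power P_net = εσA(T⁴ − T₀⁴) = 0.227×5.670×10⁻⁸×7.73286×10⁻³×(946.7⁴ − 279.0⁴).
T⁴ − T₀⁴ = 8.03248×10¹¹ − 6.05922×10⁹ = 7.97189×10¹¹ K⁴, so P_net = 79.3 W.

Net loss ≈ 79.3 W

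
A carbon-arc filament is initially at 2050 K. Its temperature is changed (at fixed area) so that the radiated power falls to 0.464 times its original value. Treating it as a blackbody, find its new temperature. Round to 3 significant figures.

P ∝ T⁴, so T₂/T₁ = (P₂/P₁)^(1/4) = (0.464)^(1/4) = 0.825334.
T₂ = 2050 × 0.825334 = 1.69×10³ K.

T₂ ≈ 1.69×10³ K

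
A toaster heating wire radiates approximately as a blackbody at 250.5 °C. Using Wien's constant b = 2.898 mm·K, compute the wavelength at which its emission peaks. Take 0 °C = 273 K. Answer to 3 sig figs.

T = 250.5 °C + 273 = 523.5 K.
Wien's displacement law: λ_max = b/T = (2.898×10⁻³ m·K)/(523.5 K) = 5.536×10⁻⁶ m.
That is 5.54 μm, in the infrared range.

λ_max ≈ 5.54 μm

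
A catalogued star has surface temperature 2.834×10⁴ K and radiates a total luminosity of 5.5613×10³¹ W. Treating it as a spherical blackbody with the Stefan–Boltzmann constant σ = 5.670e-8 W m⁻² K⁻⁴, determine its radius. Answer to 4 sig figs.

R ≈ 1.100×10¹⁰ m

L = 4πR²σT⁴ ⇒ R = √(L/(4πσT⁴)).
σT⁴ = 3.65748×10¹⁰ W/m², so R = √(5.5613×10³¹/(4π×3.65748×10¹⁰)) = 1.100×10¹⁰ m.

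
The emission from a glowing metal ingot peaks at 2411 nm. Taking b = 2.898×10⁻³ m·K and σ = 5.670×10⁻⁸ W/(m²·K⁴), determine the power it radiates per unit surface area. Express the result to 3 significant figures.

I ≈ 1.18×10⁵ W/m²

Wien's law: T = b/λ_max = 2.898×10⁻³/2.411×10⁻⁶ = 1201.99 K.
Then I = σT⁴ = 5.670×10⁻⁸×(1201.99)⁴ = 1.18×10⁵ W/m².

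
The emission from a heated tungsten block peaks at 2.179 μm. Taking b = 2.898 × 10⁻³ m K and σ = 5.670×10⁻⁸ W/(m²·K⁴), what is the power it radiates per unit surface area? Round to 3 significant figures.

Wien's law: T = b/λ_max = 2.898×10⁻³/2.179×10⁻⁶ = 1329.97 K.
Then I = σT⁴ = 5.670×10⁻⁸×(1329.97)⁴ = 1.77×10⁵ W/m².

I ≈ 1.77×10⁵ W/m²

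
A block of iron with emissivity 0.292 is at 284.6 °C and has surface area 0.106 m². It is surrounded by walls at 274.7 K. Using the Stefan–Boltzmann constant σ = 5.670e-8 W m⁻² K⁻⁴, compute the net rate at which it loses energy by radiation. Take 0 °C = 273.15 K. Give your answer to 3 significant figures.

T = 284.6 °C + 273.15 = 557.75 K.
Area A = 0.106 m².
Net radiated power P_net = εσA(T⁴ − T₀⁴) = 0.292×5.670×10⁻⁸×0.106×(557.75⁴ − 274.7⁴).
T⁴ − T₀⁴ = 9.67739×10¹⁰ − 5.69423×10⁹ = 9.10797×10¹⁰ K⁴, so P_net = 160 W.

Net loss ≈ 160 W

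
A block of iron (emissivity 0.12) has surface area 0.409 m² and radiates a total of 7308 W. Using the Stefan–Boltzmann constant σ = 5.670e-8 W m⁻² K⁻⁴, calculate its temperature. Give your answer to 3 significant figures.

T ≈ 1.27×10³ K

Area A = 0.409 m².
P = εσAT⁴ ⇒ T = (P/(εσA))^(1/4) = (7308/(0.12×5.670×10⁻⁸×0.409))^(1/4) = 1.27×10³ K.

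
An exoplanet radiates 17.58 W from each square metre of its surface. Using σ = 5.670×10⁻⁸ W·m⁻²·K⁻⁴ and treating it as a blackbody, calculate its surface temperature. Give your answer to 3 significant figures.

T ≈ 133 K

I = σT⁴, so T = (I/σ)^(1/4) = (17.58/(5.670×10⁻⁸))^(1/4) = 133 K.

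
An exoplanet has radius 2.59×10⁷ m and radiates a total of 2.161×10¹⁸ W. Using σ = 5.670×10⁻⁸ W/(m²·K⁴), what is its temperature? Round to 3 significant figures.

T ≈ 259 K

Surface area A = 4πR² = 4π(2.59×10⁷ m)² = 8.42965×10¹⁵ m².
P = σAT⁴ ⇒ T = (P/(σA))^(1/4) = (2.161×10¹⁸/(5.670×10⁻⁸×8.42965×10¹⁵))^(1/4) = 259 K.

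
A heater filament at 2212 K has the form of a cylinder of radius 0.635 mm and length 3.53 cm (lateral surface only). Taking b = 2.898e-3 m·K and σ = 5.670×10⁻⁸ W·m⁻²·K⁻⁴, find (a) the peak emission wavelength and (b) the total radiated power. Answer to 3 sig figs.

λ_max ≈ 1.31×10³ nm; P ≈ 191 W

(a) λ_max = b/T = 2.898×10⁻³/2212 = 1.310×10⁻⁶ m = 1.31×10³ nm.
Lateral area A = 2πrL = 2π×6.35×10⁻⁴×0.0353 = 1.40841×10⁻⁴ m².
(b) P = σAT⁴ = 5.670×10⁻⁸×1.40841×10⁻⁴×(2212)⁴ = 191 W.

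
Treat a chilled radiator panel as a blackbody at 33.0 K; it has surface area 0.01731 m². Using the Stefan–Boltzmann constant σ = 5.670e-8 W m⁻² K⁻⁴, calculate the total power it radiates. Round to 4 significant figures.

P ≈ 1.164×10⁻³ W

Area A = 0.01731 m².
P = σAT⁴ = 5.670×10⁻⁸ × 0.01731 × (33.0)⁴ = 1.164×10⁻³ W.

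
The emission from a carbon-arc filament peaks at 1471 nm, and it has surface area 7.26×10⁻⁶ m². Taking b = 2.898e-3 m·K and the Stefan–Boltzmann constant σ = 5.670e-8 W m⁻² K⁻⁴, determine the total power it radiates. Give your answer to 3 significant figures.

P ≈ 6.20 W

Wien's law: T = b/λ_max = 2.898×10⁻³/1.471×10⁻⁶ = 1970.09 K.
Area A = 7.26×10⁻⁶ m².
Then P = σAT⁴ = 5.670×10⁻⁸×7.26×10⁻⁶×(1970.09)⁴ = 6.20 W.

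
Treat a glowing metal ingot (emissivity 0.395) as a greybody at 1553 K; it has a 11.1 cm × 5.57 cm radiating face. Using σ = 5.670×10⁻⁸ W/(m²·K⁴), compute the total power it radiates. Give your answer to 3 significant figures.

P ≈ 805 W

Area A = 0.111 × 0.0557 = 6.1827×10⁻³ m².
P = εσAT⁴ = 0.395 × 5.670×10⁻⁸ × 6.1827×10⁻³ × (1553)⁴ = 805 W.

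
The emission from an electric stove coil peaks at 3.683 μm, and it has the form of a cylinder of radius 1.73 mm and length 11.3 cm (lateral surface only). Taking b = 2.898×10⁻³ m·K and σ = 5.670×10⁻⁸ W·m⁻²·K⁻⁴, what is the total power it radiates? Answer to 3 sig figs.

Wien's law: T = b/λ_max = 2.898×10⁻³/3.683×10⁻⁶ = 786.859 K.
Lateral area A = 2πrL = 2π×1.73×10⁻³×0.113 = 1.22830×10⁻³ m².
Then P = σAT⁴ = 5.670×10⁻⁸×1.22830×10⁻³×(786.859)⁴ = 26.7 W.

P ≈ 26.7 W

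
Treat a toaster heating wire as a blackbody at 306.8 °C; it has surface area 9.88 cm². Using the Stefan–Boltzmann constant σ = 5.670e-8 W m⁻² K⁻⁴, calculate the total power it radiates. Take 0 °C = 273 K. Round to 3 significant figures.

P ≈ 6.33 W

T = 306.8 °C + 273 = 579.8 K.
Area A = 9.88 cm² = 9.88×10⁻⁴ m².
P = σAT⁴ = 5.670×10⁻⁸ × 9.88×10⁻⁴ × (579.8)⁴ = 6.33 W.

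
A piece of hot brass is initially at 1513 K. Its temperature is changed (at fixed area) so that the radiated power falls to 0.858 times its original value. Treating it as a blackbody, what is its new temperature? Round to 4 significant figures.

T₂ ≈ 1456 K

P ∝ T⁴, so T₂/T₁ = (P₂/P₁)^(1/4) = (0.858)^(1/4) = 0.962436.
T₂ = 1513 × 0.962436 = 1456 K.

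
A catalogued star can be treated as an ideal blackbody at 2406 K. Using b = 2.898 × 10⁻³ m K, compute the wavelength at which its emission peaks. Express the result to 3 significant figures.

Wien's displacement law: λ_max = b/T = (2.898×10⁻³ m·K)/(2406 K) = 1.204×10⁻⁶ m.
That is 1.20 μm, in the infrared range.

λ_max ≈ 1.20 μm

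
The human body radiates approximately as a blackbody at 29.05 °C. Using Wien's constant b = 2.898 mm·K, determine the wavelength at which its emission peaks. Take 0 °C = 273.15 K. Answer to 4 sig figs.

T = 29.05 °C + 273.15 = 302.20 K.
Wien's displacement law: λ_max = b/T = (2.898×10⁻³ m·K)/(302.20 K) = 9.5897×10⁻⁶ m.
That is 9.590 μm, in the infrared range.

λ_max ≈ 9.590 μm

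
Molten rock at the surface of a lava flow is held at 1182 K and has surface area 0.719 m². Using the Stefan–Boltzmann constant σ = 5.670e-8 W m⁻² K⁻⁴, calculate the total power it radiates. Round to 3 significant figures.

Area A = 0.719 m².
P = σAT⁴ = 5.670×10⁻⁸ × 0.719 × (1182)⁴ = 7.96×10⁴ W.

P ≈ 7.96×10⁴ W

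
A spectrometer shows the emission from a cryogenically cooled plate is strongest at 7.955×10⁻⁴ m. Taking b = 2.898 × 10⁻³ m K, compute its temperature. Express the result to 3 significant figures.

T ≈ 3.64 K

Wien's law gives T = b/λ_max = (2.898×10⁻³ m·K)/(7.955×10⁻⁴ m) = 3.64 K.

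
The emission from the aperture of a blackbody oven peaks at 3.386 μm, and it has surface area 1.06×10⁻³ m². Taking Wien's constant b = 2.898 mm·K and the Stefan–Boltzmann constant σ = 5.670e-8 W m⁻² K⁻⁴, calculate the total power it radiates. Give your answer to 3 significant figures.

P ≈ 32.3 W

Wien's law: T = b/λ_max = 2.898×10⁻³/3.386×10⁻⁶ = 855.877 K.
Area A = 1.06×10⁻³ m².
Then P = σAT⁴ = 5.670×10⁻⁸×1.06×10⁻³×(855.877)⁴ = 32.3 W.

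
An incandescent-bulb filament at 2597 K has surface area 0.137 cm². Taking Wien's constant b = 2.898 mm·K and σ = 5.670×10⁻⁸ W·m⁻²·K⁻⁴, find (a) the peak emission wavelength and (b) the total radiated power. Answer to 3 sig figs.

(a) λ_max = b/T = 2.898×10⁻³/2597 = 1.116×10⁻⁶ m = 1.12×10³ nm.
Area A = 0.137 cm² = 1.37×10⁻⁵ m².
(b) P = σAT⁴ = 5.670×10⁻⁸×1.37×10⁻⁵×(2597)⁴ = 35.3 W.

λ_max ≈ 1.12×10³ nm; P ≈ 35.3 W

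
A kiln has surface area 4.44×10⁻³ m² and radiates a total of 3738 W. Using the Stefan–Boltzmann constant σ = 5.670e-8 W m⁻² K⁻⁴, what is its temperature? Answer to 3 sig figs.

Area A = 4.44×10⁻³ m².
P = σAT⁴ ⇒ T = (P/(σA))^(1/4) = (3738/(5.670×10⁻⁸×4.44×10⁻³))^(1/4) = 1.96×10³ K.

T ≈ 1.96×10³ K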